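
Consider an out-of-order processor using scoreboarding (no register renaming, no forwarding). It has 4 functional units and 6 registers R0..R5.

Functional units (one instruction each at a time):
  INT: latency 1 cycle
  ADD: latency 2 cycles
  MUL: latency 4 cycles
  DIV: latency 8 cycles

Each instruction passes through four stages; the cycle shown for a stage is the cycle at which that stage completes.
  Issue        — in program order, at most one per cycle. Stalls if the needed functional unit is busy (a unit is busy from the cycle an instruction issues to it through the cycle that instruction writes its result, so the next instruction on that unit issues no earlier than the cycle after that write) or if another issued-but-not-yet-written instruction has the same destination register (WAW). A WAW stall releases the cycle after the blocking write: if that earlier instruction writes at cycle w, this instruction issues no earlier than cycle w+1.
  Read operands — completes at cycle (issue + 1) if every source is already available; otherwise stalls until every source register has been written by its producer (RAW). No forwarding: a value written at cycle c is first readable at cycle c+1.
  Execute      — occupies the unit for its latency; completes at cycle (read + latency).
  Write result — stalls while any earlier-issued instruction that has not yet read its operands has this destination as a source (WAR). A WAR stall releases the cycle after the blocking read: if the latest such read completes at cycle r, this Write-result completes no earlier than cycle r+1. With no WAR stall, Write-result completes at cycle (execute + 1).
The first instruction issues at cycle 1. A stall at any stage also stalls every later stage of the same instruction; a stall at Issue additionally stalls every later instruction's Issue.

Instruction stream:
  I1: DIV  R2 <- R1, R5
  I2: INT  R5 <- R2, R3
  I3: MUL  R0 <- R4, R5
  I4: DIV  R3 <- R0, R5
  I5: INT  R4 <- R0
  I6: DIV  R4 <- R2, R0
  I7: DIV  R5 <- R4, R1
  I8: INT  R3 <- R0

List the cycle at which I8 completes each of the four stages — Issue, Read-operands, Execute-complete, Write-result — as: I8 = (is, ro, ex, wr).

I8 = (43, 44, 45, 46)

t=1  I1 issues→DIV
t=2  I1 reads; I2 issues→INT
t=3  I3 issues→MUL
t=10  I1 exec-done
t=11  I1 writes R2
t=12  I2 reads; I4 issues→DIV
t=13  I2 exec-done
t=14  I2 writes R5
t=15  I3 reads; I5 issues→INT
t=19  I3 exec-done
t=20  I3 writes R0
t=21  I4 reads; I5 reads
t=22  I5 exec-done
t=23  I5 writes R4
t=29  I4 exec-done
t=30  I4 writes R3
t=31  I6 issues→DIV
t=32  I6 reads
t=40  I6 exec-done
t=41  I6 writes R4
t=42  I7 issues→DIV
t=43  I7 reads; I8 issues→INT
t=44  I8 reads
t=45  I8 exec-done
t=46  I8 writes R3
t=51  I7 exec-done
t=52  I7 writes R5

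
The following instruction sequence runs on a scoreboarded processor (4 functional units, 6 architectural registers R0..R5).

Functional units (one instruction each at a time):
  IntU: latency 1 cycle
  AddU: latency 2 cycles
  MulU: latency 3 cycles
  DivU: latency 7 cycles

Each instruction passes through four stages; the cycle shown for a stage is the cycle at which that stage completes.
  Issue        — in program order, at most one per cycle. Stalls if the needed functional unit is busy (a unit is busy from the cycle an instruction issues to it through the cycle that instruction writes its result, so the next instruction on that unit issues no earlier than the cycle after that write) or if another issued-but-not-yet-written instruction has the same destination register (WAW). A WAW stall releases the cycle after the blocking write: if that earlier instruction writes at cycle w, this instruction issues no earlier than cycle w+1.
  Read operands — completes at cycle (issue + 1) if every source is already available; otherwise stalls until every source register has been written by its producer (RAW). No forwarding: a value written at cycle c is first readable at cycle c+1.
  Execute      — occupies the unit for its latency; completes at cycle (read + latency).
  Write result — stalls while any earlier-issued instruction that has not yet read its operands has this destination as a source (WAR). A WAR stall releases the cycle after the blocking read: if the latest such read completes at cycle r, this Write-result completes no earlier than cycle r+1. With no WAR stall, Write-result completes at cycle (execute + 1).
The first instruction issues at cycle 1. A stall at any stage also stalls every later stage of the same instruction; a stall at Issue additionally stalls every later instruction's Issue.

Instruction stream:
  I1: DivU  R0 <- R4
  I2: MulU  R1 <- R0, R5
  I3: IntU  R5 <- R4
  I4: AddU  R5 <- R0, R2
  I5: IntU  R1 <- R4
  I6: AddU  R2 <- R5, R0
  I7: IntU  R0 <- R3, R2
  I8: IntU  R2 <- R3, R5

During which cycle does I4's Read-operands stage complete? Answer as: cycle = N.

cycle = 14

I1: IS=1 RO=2 EX=9 WR=10
I2: IS=2 RO=11 EX=14 WR=15  [RAW R0: wait I1 write@10]
I3: IS=3 RO=4 EX=5 WR=12  [WAR R5: wait I2 read@11]
I4: IS=13 RO=14 EX=16 WR=17  [WAW R5: wait I3 write@12]
I5: IS=16 RO=17 EX=18 WR=19  [WAW R1: wait I2 write@15]
I6: IS=18 RO=19 EX=21 WR=22  [struct: AddU busy until I4 writes@17]
I7: IS=20 RO=23 EX=24 WR=25  [struct: IntU busy until I5 writes@19; RAW R2: wait I6 write@22]
I8: IS=26 RO=27 EX=28 WR=29  [struct: IntU busy until I7 writes@25]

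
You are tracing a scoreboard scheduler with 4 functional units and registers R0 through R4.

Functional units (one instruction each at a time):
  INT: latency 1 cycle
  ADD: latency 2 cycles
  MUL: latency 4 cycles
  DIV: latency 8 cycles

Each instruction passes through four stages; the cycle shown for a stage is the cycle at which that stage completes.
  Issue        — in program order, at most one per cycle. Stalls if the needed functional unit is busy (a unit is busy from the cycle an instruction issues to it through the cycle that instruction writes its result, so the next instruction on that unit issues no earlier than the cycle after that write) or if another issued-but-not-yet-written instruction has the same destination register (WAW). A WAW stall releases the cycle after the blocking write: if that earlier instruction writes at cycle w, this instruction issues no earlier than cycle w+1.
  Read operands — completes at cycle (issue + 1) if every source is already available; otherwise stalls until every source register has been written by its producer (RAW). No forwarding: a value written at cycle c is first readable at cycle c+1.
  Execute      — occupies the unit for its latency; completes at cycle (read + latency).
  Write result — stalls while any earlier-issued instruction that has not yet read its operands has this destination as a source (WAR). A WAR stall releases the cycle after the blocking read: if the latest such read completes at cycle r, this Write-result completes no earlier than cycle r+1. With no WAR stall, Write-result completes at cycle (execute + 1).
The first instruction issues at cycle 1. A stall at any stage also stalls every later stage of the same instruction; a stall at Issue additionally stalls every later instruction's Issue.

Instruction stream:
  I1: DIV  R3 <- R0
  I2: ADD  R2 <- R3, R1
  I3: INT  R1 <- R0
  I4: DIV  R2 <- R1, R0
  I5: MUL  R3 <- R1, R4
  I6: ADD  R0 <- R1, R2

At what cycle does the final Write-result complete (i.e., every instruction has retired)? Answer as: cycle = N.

cycle = 30

c1: I1 dispatched to DIV
c2: I1 operands ready | I2 dispatched to ADD
c3: I3 dispatched to INT
c4: I3 operands ready
c5: I3 complete
c10: I1 complete
c11: R3←I1
c12: I2 operands ready
c13: R1←I3
c14: I2 complete
c15: R2←I2
c16: I4 dispatched to DIV
c17: I4 operands ready | I5 dispatched to MUL
c18: I5 operands ready | I6 dispatched to ADD
c22: I5 complete
c23: R3←I5
c25: I4 complete
c26: R2←I4
c27: I6 operands ready
c29: I6 complete
c30: R0←I6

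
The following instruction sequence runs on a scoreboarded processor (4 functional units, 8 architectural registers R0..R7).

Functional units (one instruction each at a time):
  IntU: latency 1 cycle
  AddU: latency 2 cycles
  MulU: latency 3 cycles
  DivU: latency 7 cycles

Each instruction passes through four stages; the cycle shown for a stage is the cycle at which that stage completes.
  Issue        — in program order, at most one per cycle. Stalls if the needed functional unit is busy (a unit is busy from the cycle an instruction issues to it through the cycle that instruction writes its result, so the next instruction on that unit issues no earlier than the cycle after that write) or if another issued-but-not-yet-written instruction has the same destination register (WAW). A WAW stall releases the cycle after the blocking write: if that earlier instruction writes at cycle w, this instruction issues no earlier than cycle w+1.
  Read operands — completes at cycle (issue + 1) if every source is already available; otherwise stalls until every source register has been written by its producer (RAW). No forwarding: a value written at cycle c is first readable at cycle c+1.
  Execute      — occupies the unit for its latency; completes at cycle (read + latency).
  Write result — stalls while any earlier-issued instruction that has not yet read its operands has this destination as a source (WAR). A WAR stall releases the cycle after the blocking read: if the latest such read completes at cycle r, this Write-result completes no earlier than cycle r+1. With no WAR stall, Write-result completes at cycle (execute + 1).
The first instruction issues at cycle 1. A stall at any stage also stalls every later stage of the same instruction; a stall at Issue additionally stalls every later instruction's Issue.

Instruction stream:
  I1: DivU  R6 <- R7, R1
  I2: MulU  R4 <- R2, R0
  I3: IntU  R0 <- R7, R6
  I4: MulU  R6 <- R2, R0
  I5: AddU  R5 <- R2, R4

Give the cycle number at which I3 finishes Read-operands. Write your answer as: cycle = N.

[I1] 1/2/9/10
[I2] 2/3/6/7
[I3] 3/11/12/13  (RAW R6: wait I1 write@10)
[I4] 11/14/17/18  (WAW R6: wait I1 write@10; RAW R0: wait I3 write@13)
[I5] 12/13/15/16

cycle = 11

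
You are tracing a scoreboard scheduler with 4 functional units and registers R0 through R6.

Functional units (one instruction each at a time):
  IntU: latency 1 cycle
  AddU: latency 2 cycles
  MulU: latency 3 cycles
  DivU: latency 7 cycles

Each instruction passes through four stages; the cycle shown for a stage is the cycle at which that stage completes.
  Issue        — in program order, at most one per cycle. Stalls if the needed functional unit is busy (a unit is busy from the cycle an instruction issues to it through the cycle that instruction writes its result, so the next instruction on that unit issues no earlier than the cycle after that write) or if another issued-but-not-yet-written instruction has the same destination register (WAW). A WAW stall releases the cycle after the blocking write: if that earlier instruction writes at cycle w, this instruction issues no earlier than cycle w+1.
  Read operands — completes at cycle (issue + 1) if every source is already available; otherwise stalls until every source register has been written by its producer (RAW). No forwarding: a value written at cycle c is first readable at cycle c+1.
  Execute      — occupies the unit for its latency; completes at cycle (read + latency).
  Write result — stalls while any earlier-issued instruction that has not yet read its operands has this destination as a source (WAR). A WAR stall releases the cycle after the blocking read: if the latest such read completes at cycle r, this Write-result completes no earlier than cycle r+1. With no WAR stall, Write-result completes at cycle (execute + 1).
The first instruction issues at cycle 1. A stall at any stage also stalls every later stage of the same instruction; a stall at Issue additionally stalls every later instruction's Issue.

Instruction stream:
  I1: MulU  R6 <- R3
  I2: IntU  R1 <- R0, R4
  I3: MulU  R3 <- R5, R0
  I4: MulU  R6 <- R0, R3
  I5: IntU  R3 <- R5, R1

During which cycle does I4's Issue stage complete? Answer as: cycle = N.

cycle = 13

I1 -> (1, 2, 5, 6)
I2 -> (2, 3, 4, 5)
I3 -> (7, 8, 11, 12)  // struct: MulU busy until I1 writes@6
I4 -> (13, 14, 17, 18)  // struct: MulU busy until I3 writes@12
I5 -> (14, 15, 16, 17)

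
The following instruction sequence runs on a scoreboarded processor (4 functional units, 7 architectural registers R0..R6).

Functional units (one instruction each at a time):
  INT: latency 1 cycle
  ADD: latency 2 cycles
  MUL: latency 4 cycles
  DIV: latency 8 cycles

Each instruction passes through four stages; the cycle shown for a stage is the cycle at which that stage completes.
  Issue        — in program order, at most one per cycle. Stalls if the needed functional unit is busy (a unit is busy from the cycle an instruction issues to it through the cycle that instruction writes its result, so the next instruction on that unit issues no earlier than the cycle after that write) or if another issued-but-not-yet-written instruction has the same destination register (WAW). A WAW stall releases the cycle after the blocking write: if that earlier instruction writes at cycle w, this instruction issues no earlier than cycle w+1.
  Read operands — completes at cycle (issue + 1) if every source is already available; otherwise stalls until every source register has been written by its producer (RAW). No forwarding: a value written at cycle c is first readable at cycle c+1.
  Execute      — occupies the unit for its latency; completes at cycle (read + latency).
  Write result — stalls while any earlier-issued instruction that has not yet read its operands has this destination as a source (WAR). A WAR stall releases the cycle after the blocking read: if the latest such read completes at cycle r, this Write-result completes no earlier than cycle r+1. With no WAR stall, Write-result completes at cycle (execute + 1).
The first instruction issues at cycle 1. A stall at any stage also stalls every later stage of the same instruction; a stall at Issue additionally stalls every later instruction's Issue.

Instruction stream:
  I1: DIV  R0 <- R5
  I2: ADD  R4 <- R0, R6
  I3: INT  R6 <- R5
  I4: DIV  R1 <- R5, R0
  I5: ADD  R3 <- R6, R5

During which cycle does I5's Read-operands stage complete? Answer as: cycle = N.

c1: issue I1 (DIV)
c2: I1 read-ops, issue I2 (ADD)
c3: issue I3 (INT)
c4: I3 read-ops
c5: I3 finished on INT
c10: I1 finished on DIV
c11: I1→R0
c12: I2 read-ops, issue I4 (DIV)
c13: I3→R6, I4 read-ops
c14: I2 finished on ADD
c15: I2→R4
c16: issue I5 (ADD)
c17: I5 read-ops
c19: I5 finished on ADD
c20: I5→R3
c21: I4 finished on DIV
c22: I4→R1

cycle = 17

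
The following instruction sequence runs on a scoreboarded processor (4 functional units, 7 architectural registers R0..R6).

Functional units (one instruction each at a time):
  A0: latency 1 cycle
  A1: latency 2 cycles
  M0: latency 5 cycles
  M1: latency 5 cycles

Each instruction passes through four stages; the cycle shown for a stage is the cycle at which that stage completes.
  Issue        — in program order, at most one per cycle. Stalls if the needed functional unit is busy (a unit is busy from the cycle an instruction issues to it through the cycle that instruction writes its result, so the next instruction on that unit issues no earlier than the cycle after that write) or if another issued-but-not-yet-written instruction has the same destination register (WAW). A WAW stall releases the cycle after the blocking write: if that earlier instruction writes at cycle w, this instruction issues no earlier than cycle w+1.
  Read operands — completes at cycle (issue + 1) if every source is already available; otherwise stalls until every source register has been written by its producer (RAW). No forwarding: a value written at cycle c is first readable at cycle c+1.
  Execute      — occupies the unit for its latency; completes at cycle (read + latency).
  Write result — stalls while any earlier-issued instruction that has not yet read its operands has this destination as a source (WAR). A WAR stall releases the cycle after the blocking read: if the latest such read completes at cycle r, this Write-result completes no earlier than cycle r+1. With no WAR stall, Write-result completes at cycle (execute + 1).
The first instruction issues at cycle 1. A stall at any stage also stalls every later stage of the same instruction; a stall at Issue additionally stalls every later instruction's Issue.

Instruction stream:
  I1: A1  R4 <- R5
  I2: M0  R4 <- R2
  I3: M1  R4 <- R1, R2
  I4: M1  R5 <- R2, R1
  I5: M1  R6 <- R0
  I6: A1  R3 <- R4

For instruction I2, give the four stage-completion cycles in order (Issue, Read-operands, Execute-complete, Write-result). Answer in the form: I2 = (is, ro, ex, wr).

t=1  I1→A1
t=2  I1 RO
t=4  I1 EX
t=5  I1 WR R4
t=6  I2→M0
t=7  I2 RO
t=12  I2 EX
t=13  I2 WR R4
t=14  I3→M1
t=15  I3 RO
t=20  I3 EX
t=21  I3 WR R4
t=22  I4→M1
t=23  I4 RO
t=28  I4 EX
t=29  I4 WR R5
t=30  I5→M1
t=31  I5 RO; I6→A1
t=32  I6 RO
t=34  I6 EX
t=35  I6 WR R3
t=36  I5 EX
t=37  I5 WR R6

I2 = (6, 7, 12, 13)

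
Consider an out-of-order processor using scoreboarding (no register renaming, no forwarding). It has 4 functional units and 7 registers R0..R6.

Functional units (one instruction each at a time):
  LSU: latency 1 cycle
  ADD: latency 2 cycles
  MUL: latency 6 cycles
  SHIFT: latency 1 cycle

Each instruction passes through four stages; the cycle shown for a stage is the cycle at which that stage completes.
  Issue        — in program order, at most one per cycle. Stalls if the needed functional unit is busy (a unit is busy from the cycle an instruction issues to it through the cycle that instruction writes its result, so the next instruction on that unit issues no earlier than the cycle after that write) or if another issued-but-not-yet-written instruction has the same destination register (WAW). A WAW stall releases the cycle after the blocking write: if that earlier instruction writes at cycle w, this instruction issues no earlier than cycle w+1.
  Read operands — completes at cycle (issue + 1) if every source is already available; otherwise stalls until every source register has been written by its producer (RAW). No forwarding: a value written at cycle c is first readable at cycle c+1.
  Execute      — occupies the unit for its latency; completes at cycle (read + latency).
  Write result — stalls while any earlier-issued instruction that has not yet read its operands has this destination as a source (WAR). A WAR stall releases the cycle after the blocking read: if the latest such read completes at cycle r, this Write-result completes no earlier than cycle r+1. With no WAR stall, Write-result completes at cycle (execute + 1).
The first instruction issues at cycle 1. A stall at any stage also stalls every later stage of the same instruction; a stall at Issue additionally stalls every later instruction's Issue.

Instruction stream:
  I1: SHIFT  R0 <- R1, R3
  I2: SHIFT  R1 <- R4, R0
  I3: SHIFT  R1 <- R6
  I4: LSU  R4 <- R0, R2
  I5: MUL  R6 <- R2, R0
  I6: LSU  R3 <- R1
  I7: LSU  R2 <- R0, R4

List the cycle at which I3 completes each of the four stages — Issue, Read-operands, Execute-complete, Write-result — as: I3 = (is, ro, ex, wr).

I3 = (9, 10, 11, 12)

t=1  issue I1 (SHIFT)
t=2  I1 read-ops
t=3  I1 finished on SHIFT
t=4  I1→R0
t=5  issue I2 (SHIFT)
t=6  I2 read-ops
t=7  I2 finished on SHIFT
t=8  I2→R1
t=9  issue I3 (SHIFT)
t=10  I3 read-ops · issue I4 (LSU)
t=11  I3 finished on SHIFT · I4 read-ops · issue I5 (MUL)
t=12  I3→R1 · I4 finished on LSU · I5 read-ops
t=13  I4→R4
t=14  issue I6 (LSU)
t=15  I6 read-ops
t=16  I6 finished on LSU
t=17  I6→R3
t=18  I5 finished on MUL · issue I7 (LSU)
t=19  I5→R6 · I7 read-ops
t=20  I7 finished on LSU
t=21  I7→R2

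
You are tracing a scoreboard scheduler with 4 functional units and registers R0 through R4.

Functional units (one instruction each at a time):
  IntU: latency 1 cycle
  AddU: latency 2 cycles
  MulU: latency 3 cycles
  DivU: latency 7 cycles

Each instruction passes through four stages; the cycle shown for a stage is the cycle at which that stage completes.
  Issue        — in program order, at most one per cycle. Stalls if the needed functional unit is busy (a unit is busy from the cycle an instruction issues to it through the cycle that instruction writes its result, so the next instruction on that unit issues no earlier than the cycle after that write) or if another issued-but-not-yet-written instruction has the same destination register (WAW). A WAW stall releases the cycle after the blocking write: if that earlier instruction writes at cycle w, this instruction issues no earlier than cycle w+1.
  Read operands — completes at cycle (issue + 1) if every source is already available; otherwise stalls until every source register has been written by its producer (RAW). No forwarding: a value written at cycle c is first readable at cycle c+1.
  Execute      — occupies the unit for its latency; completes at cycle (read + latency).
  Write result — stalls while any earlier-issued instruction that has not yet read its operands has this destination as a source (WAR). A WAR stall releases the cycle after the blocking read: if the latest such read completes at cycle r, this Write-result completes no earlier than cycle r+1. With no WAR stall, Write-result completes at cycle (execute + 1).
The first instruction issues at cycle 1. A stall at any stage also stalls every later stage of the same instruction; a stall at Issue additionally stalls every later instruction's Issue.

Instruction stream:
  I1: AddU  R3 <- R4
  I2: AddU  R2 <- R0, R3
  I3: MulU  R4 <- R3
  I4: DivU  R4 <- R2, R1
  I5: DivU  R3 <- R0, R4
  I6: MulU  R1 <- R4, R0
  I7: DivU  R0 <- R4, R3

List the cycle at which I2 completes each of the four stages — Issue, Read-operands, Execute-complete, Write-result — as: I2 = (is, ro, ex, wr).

I2 = (6, 7, 9, 10)

I1 -> (1, 2, 4, 5)
I2 -> (6, 7, 9, 10)  // struct: AddU busy until I1 writes@5
I3 -> (7, 8, 11, 12)
I4 -> (13, 14, 21, 22)  // WAW R4: wait I3 write@12
I5 -> (23, 24, 31, 32)  // struct: DivU busy until I4 writes@22
I6 -> (24, 25, 28, 29)
I7 -> (33, 34, 41, 42)  // struct: DivU busy until I5 writes@32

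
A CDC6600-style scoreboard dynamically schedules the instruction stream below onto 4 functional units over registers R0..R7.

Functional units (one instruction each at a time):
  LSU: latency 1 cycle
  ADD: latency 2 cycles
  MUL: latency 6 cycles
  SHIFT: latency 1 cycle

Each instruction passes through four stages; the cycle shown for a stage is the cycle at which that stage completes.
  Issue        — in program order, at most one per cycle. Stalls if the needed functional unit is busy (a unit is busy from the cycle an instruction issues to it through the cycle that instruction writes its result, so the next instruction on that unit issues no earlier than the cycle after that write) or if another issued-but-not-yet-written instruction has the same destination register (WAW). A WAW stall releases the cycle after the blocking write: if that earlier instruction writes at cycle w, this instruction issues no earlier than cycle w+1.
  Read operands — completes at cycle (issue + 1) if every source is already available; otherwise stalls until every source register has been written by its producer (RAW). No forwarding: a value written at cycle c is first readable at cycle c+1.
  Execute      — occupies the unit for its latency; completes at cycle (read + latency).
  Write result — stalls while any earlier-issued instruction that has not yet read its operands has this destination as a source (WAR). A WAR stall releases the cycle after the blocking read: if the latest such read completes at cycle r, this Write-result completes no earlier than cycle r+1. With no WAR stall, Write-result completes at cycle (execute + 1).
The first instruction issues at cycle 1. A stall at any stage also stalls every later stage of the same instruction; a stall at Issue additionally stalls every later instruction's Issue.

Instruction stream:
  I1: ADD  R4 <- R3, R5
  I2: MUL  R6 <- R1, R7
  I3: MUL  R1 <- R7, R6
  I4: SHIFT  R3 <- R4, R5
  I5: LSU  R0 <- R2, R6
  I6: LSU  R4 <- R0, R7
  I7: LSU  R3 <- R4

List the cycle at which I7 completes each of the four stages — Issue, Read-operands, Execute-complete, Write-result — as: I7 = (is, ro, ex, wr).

[I1] 1/2/4/5
[I2] 2/3/9/10
[I3] 11/12/18/19  (struct: MUL busy until I2 writes@10)
[I4] 12/13/14/15
[I5] 13/14/15/16
[I6] 17/18/19/20  (struct: LSU busy until I5 writes@16)
[I7] 21/22/23/24  (struct: LSU busy until I6 writes@20)

I7 = (21, 22, 23, 24)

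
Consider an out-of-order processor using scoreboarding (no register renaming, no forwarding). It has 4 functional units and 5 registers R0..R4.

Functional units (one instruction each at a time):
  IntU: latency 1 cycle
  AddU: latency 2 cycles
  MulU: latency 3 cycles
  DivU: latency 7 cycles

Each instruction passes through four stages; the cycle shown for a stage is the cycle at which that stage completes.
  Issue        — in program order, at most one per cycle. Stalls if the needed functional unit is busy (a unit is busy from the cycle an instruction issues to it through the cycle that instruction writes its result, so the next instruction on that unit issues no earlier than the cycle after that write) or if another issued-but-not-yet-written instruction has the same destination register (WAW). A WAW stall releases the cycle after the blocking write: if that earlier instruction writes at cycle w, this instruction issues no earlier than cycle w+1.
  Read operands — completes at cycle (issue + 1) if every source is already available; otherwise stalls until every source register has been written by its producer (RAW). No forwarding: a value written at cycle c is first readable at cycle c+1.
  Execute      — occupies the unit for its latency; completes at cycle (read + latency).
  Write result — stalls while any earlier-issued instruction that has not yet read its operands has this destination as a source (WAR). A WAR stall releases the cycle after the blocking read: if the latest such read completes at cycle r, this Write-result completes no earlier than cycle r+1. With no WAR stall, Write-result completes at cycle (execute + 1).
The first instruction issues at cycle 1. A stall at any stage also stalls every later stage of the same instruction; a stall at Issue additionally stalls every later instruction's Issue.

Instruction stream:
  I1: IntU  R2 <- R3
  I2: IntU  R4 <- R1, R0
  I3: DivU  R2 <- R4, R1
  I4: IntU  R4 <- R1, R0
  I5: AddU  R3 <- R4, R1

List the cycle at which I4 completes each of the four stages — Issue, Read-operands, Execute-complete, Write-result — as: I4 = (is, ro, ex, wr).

I1: IS=1 RO=2 EX=3 WR=4
I2: IS=5 RO=6 EX=7 WR=8  [struct: IntU busy until I1 writes@4]
I3: IS=6 RO=9 EX=16 WR=17  [RAW R4: wait I2 write@8]
I4: IS=9 RO=10 EX=11 WR=12  [struct: IntU busy until I2 writes@8]
I5: IS=10 RO=13 EX=15 WR=16  [RAW R4: wait I4 write@12]

I4 = (9, 10, 11, 12)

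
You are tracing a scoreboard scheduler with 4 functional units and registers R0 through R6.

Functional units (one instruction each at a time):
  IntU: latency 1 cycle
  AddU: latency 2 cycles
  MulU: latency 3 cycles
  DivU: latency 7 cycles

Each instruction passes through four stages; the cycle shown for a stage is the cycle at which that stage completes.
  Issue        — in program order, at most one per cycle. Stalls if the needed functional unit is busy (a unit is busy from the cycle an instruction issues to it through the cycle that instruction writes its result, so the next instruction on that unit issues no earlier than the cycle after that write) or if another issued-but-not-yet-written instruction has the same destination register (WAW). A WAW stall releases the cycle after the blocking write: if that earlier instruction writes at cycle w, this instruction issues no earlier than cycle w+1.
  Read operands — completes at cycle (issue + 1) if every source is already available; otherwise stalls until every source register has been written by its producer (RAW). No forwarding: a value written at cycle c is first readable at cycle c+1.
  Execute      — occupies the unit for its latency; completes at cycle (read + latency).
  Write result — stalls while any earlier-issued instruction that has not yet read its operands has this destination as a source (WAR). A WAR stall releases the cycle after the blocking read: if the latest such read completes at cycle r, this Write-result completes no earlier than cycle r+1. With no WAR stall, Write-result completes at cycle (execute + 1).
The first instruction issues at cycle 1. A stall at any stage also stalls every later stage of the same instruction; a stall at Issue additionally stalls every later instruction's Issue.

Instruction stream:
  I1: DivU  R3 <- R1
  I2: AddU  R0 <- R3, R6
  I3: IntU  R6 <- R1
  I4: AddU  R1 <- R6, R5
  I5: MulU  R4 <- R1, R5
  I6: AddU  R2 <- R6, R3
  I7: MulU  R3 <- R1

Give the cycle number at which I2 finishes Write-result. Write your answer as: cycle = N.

cycle = 14

I1  is:1  ro:2  ex:9  wr:10
I2  is:2  ro:11  ex:13  wr:14  — RAW R3: wait I1 write@10
I3  is:3  ro:4  ex:5  wr:12  — WAR R6: wait I2 read@11
I4  is:15  ro:16  ex:18  wr:19  — struct: AddU busy until I2 writes@14
I5  is:16  ro:20  ex:23  wr:24  — RAW R1: wait I4 write@19
I6  is:20  ro:21  ex:23  wr:24  — struct: AddU busy until I4 writes@19
I7  is:25  ro:26  ex:29  wr:30  — struct: MulU busy until I5 writes@24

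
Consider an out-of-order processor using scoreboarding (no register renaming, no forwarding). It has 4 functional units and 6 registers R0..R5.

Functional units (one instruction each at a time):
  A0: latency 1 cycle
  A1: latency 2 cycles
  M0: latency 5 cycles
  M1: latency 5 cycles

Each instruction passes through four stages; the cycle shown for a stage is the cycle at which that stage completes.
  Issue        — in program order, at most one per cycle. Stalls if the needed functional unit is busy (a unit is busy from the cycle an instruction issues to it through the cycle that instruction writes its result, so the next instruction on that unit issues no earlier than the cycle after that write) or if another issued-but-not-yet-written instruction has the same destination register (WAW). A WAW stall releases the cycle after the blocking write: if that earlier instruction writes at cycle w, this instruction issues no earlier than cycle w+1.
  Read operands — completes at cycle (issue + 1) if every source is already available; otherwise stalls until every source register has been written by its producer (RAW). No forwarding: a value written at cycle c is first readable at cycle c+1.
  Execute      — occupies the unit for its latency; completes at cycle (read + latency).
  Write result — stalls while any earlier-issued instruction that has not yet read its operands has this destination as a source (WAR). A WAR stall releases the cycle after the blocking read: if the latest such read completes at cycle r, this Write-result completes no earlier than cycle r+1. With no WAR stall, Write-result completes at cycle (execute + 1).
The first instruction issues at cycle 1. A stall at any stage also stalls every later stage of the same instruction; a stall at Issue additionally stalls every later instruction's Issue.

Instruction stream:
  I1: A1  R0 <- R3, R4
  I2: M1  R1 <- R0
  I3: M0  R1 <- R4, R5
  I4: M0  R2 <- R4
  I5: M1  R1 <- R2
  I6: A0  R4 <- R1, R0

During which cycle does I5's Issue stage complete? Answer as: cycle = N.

cycle = 22

  I1 | 1 | 2 | 4 | 5
  I2 | 2 | 6 | 11 | 12   RAW R0: wait I1 write@5
  I3 | 13 | 14 | 19 | 20   WAW R1: wait I2 write@12
  I4 | 21 | 22 | 27 | 28   struct: M0 busy until I3 writes@20
  I5 | 22 | 29 | 34 | 35   RAW R2: wait I4 write@28
  I6 | 23 | 36 | 37 | 38   RAW R1: wait I5 write@35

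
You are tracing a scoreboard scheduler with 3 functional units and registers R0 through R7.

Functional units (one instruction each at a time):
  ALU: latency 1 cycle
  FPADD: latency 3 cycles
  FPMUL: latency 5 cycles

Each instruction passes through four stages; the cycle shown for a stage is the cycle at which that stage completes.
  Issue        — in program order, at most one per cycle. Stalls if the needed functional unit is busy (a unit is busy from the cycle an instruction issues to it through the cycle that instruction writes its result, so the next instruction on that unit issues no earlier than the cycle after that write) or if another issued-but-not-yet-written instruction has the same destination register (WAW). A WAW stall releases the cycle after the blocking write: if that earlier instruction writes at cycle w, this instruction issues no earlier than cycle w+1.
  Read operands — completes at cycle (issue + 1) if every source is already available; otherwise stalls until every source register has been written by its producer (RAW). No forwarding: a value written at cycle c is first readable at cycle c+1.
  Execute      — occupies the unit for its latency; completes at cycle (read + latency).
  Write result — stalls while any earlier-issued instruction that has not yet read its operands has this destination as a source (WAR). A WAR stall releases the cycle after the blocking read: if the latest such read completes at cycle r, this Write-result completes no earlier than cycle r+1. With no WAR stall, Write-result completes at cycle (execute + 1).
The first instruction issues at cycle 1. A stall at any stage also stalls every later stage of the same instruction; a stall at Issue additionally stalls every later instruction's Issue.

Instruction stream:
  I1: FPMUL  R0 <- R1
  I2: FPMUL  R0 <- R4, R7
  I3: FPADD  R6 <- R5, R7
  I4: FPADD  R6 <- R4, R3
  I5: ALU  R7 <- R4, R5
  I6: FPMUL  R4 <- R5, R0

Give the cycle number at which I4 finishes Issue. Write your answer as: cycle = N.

[1] I1→FPMUL
[2] I1 RO
[7] I1 EX
[8] I1 WR R0
[9] I2→FPMUL
[10] I2 RO, I3→FPADD
[11] I3 RO
[14] I3 EX
[15] I2 EX, I3 WR R6
[16] I2 WR R0, I4→FPADD
[17] I4 RO, I5→ALU
[18] I5 RO, I6→FPMUL
[19] I5 EX, I6 RO
[20] I4 EX, I5 WR R7
[21] I4 WR R6
[24] I6 EX
[25] I6 WR R4

cycle = 16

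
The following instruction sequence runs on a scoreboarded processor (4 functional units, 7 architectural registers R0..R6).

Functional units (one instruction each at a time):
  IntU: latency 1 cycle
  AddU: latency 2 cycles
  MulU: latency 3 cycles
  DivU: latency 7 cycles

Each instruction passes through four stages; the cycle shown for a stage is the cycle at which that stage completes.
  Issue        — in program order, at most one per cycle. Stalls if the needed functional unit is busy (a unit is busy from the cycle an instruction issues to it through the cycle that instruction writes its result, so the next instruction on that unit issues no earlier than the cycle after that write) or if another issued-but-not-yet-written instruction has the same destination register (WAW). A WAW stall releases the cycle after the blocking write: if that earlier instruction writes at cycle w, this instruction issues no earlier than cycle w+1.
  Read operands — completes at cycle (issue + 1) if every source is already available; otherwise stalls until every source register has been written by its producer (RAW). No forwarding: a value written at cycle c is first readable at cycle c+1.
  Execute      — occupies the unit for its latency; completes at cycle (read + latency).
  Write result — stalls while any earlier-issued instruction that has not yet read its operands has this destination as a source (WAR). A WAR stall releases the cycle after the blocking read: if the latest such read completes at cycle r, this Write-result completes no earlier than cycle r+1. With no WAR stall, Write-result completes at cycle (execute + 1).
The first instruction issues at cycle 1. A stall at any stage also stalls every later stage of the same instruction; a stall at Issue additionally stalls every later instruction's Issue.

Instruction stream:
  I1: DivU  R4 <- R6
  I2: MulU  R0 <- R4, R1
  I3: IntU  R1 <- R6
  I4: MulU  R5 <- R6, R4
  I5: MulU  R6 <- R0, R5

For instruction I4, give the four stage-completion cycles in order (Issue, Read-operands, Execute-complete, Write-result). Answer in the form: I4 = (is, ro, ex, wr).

t=1  I1 dispatched to DivU
t=2  I1 operands ready | I2 dispatched to MulU
t=3  I3 dispatched to IntU
t=4  I3 operands ready
t=5  I3 complete
t=9  I1 complete
t=10  R4←I1
t=11  I2 operands ready
t=12  R1←I3
t=14  I2 complete
t=15  R0←I2
t=16  I4 dispatched to MulU
t=17  I4 operands ready
t=20  I4 complete
t=21  R5←I4
t=22  I5 dispatched to MulU
t=23  I5 operands ready
t=26  I5 complete
t=27  R6←I5

I4 = (16, 17, 20, 21)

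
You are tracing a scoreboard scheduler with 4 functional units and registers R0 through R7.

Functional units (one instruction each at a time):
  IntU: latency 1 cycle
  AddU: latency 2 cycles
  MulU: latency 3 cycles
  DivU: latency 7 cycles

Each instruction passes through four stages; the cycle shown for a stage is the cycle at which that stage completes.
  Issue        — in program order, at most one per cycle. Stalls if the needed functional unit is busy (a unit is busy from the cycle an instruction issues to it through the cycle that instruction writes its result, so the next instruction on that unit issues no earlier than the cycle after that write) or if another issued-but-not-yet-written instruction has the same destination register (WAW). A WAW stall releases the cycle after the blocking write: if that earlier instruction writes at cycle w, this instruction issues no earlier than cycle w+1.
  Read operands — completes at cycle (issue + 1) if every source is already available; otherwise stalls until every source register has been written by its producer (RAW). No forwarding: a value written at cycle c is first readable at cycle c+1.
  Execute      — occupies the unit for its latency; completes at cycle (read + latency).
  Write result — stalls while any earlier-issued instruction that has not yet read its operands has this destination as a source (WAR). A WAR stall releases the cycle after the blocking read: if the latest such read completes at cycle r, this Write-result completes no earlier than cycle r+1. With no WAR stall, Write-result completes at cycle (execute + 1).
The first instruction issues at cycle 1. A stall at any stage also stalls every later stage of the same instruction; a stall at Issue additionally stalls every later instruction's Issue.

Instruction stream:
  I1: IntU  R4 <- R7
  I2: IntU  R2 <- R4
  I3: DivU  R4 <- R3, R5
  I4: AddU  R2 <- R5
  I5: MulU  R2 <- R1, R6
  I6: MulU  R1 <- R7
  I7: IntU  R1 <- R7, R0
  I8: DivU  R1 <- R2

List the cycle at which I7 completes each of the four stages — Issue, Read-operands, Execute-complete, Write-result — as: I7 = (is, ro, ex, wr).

I7 = (26, 27, 28, 29)

t=1  I1 dispatched to IntU
t=2  I1 operands ready
t=3  I1 complete
t=4  R4←I1
t=5  I2 dispatched to IntU
t=6  I2 operands ready | I3 dispatched to DivU
t=7  I2 complete | I3 operands ready
t=8  R2←I2
t=9  I4 dispatched to AddU
t=10  I4 operands ready
t=12  I4 complete
t=13  R2←I4
t=14  I3 complete | I5 dispatched to MulU
t=15  R4←I3 | I5 operands ready
t=18  I5 complete
t=19  R2←I5
t=20  I6 dispatched to MulU
t=21  I6 operands ready
t=24  I6 complete
t=25  R1←I6
t=26  I7 dispatched to IntU
t=27  I7 operands ready
t=28  I7 complete
t=29  R1←I7
t=30  I8 dispatched to DivU
t=31  I8 operands ready
t=38  I8 complete
t=39  R1←I8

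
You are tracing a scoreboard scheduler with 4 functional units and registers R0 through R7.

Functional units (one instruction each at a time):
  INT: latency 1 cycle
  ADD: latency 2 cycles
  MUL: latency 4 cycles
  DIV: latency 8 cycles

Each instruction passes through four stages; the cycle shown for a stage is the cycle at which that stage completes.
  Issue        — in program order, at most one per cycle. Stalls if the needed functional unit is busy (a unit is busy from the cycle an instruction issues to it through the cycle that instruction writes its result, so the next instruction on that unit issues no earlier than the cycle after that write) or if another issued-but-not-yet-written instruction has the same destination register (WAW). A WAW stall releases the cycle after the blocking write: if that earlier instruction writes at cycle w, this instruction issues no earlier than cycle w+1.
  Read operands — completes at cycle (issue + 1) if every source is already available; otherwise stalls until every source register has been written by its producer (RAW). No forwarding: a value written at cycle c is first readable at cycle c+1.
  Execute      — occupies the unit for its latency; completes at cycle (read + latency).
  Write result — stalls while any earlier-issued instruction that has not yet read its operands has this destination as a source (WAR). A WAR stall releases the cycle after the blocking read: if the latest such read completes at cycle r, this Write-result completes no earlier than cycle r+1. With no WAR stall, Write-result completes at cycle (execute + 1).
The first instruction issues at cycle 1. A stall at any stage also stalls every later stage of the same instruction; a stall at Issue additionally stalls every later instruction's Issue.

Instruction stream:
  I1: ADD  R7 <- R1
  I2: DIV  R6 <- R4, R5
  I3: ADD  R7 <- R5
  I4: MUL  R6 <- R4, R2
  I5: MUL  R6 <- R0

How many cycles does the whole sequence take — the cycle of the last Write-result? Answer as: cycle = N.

[I1] 1/2/4/5
[I2] 2/3/11/12
[I3] 6/7/9/10  (struct: ADD busy until I1 writes@5)
[I4] 13/14/18/19  (WAW R6: wait I2 write@12)
[I5] 20/21/25/26  (struct: MUL busy until I4 writes@19)

cycle = 26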